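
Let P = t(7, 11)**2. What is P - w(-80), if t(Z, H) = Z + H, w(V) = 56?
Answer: 268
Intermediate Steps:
t(Z, H) = H + Z
P = 324 (P = (11 + 7)**2 = 18**2 = 324)
P - w(-80) = 324 - 1*56 = 324 - 56 = 268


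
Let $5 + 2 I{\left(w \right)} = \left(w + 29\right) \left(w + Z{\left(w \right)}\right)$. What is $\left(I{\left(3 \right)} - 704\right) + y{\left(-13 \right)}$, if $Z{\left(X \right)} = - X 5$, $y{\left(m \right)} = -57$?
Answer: $- \frac{1911}{2} \approx -955.5$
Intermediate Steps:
$Z{\left(X \right)} = - 5 X$
$I{\left(w \right)} = - \frac{5}{2} - 2 w \left(29 + w\right)$ ($I{\left(w \right)} = - \frac{5}{2} + \frac{\left(w + 29\right) \left(w - 5 w\right)}{2} = - \frac{5}{2} + \frac{\left(29 + w\right) \left(- 4 w\right)}{2} = - \frac{5}{2} + \frac{\left(-4\right) w \left(29 + w\right)}{2} = - \frac{5}{2} - 2 w \left(29 + w\right)$)
$\left(I{\left(3 \right)} - 704\right) + y{\left(-13 \right)} = \left(\left(- \frac{5}{2} - 174 - 2 \cdot 3^{2}\right) - 704\right) - 57 = \left(\left(- \frac{5}{2} - 174 - 18\right) - 704\right) - 57 = \left(- \frac{389}{2} - 704\right) - 57 = - \frac{1797}{2} - 57 = - \frac{1911}{2}$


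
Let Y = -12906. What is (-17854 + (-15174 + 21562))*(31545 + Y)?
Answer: -213714774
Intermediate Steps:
(-17854 + (-15174 + 21562))*(31545 + Y) = (-17854 + (-15174 + 21562))*(31545 - 12906) = (-17854 + 6388)*18639 = -11466*18639 = -213714774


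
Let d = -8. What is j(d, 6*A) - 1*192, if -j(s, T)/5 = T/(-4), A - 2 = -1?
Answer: -369/2 ≈ -184.50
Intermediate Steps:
A = 1 (A = 2 - 1 = 1)
j(s, T) = 5*T/4 (j(s, T) = -5*T/(-4) = -5*T*(-1)/4 = -(-5)*T/4 = 5*T/4)
j(d, 6*A) - 1*192 = 5*(6*1)/4 - 1*192 = (5/4)*6 - 192 = 15/2 - 192 = -369/2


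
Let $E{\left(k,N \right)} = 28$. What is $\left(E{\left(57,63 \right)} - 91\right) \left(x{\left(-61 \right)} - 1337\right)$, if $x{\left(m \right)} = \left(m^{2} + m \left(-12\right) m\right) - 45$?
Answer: $2665719$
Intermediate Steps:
$x{\left(m \right)} = -45 - 11 m^{2}$ ($x{\left(m \right)} = \left(m^{2} + - 12 m m\right) - 45 = \left(m^{2} - 12 m^{2}\right) - 45 = - 11 m^{2} - 45 = -45 - 11 m^{2}$)
$\left(E{\left(57,63 \right)} - 91\right) \left(x{\left(-61 \right)} - 1337\right) = \left(28 - 91\right) \left(\left(-45 - 11 \left(-61\right)^{2}\right) - 1337\right) = - 63 \left(\left(-45 - 40931\right) - 1337\right) = - 63 \left(-40976 - 1337\right) = \left(-63\right) \left(-42313\right) = 2665719$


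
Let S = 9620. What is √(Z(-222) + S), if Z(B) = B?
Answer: √9398 ≈ 96.943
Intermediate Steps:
√(Z(-222) + S) = √(-222 + 9620) = √9398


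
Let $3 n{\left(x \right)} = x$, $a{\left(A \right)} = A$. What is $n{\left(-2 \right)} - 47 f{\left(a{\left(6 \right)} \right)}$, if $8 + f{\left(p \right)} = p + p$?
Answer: $- \frac{566}{3} \approx -188.67$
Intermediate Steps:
$n{\left(x \right)} = \frac{x}{3}$
$f{\left(p \right)} = -8 + 2 p$ ($f{\left(p \right)} = -8 + \left(p + p\right) = -8 + 2 p$)
$n{\left(-2 \right)} - 47 f{\left(a{\left(6 \right)} \right)} = \frac{1}{3} \left(-2\right) - 47 \left(-8 + 2 \cdot 6\right) = - \frac{2}{3} - 47 \left(-8 + 12\right) = - \frac{2}{3} - 188 = - \frac{566}{3}$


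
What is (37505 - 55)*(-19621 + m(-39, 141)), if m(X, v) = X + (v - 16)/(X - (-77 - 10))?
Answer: -17668067375/24 ≈ -7.3617e+8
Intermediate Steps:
m(X, v) = X + (-16 + v)/(87 + X) (m(X, v) = X + (-16 + v)/(X - 1*(-87)) = X + (-16 + v)/(X + 87) = X + (-16 + v)/(87 + X))
(37505 - 55)*(-19621 + m(-39, 141)) = (37505 - 55)*(-19621 + (-16 + 141 + (-39)**2 + 87*(-39))/(87 - 39)) = 37450*(-19621 + (-16 + 141 + 1521 - 3393)/48) = 37450*(-19621 + (1/48)*(-1747)) = 37450*(-19621 - 1747/48) = 37450*(-943555/48) = -17668067375/24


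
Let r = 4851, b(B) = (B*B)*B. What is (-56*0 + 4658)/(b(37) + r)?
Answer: 2329/27752 ≈ 0.083922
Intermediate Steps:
b(B) = B³ (b(B) = B²*B = B³)
(-56*0 + 4658)/(b(37) + r) = (-56*0 + 4658)/(37³ + 4851) = (0 + 4658)/(50653 + 4851) = 4658/55504 = 4658*(1/55504) = 2329/27752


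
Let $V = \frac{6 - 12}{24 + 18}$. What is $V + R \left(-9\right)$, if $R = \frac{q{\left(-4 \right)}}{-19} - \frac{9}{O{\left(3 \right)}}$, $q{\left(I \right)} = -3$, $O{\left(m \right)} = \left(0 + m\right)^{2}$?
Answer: $\frac{989}{133} \approx 7.4361$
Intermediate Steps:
$O{\left(m \right)} = m^{2}$
$R = - \frac{16}{19}$ ($R = - \frac{3}{-19} - \frac{9}{3^{2}} = \left(-3\right) \left(- \frac{1}{19}\right) - \frac{9}{9} = \frac{3}{19} - 1 = - \frac{16}{19} \approx -0.8421$)
$V = - \frac{1}{7}$ ($V = - \frac{6}{42} = \left(-6\right) \frac{1}{42} = - \frac{1}{7} \approx -0.14286$)
$V + R \left(-9\right) = - \frac{1}{7} - - \frac{144}{19} = - \frac{1}{7} + \frac{144}{19} = \frac{989}{133}$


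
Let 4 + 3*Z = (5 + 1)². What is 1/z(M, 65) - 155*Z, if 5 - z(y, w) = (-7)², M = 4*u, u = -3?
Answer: -218243/132 ≈ -1653.4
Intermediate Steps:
M = -12 (M = 4*(-3) = -12)
z(y, w) = -44 (z(y, w) = 5 - 1*(-7)² = 5 - 1*49 = 5 - 49 = -44)
Z = 32/3 (Z = -4/3 + (5 + 1)²/3 = -4/3 + (⅓)*6² = -4/3 + (⅓)*36 = -4/3 + 12 = 32/3 ≈ 10.667)
1/z(M, 65) - 155*Z = 1/(-44) - 155*32/3 = -1/44 - 1*4960/3 = -1/44 - 4960/3 = -218243/132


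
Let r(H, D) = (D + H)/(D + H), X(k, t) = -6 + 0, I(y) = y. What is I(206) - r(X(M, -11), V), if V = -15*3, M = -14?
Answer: 205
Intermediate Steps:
X(k, t) = -6
V = -45
r(H, D) = 1
I(206) - r(X(M, -11), V) = 206 - 1*1 = 206 - 1 = 205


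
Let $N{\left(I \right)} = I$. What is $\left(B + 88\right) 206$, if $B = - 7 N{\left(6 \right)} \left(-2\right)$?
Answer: $35432$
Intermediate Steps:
$B = 84$ ($B = \left(-7\right) 6 \left(-2\right) = \left(-42\right) \left(-2\right) = 84$)
$\left(B + 88\right) 206 = \left(84 + 88\right) 206 = 172 \cdot 206 = 35432$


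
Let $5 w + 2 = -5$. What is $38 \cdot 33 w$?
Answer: $- \frac{8778}{5} \approx -1755.6$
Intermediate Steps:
$w = - \frac{7}{5}$ ($w = - \frac{2}{5} + \frac{1}{5} \left(-5\right) = - \frac{2}{5} - 1 = - \frac{7}{5} \approx -1.4$)
$38 \cdot 33 w = 38 \cdot 33 \left(- \frac{7}{5}\right) = 1254 \left(- \frac{7}{5}\right) = - \frac{8778}{5}$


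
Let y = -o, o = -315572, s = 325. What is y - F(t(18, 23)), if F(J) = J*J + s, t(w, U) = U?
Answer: 314718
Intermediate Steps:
F(J) = 325 + J² (F(J) = J*J + 325 = J² + 325 = 325 + J²)
y = 315572 (y = -1*(-315572) = 315572)
y - F(t(18, 23)) = 315572 - (325 + 23²) = 315572 - (325 + 529) = 315572 - 1*854 = 315572 - 854 = 314718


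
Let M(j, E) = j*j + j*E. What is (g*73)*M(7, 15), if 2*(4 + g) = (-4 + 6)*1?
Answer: -33726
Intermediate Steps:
M(j, E) = j**2 + E*j
g = -3 (g = -4 + ((-4 + 6)*1)/2 = -4 + (2*1)/2 = -4 + (1/2)*2 = -4 + 1 = -3)
(g*73)*M(7, 15) = (-3*73)*(7*(15 + 7)) = -1533*22 = -219*154 = -33726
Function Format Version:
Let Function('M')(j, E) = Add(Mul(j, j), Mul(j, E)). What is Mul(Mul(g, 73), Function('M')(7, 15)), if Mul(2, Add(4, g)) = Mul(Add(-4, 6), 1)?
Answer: -33726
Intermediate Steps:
Function('M')(j, E) = Add(Pow(j, 2), Mul(E, j))
g = -3 (g = Add(-4, Mul(Rational(1, 2), Mul(Add(-4, 6), 1))) = Add(-4, Mul(Rational(1, 2), Mul(2, 1))) = Add(-4, Mul(Rational(1, 2), 2)) = Add(-4, 1) = -3)
Mul(Mul(g, 73), Function('M')(7, 15)) = Mul(Mul(-3, 73), Mul(7, Add(15, 7))) = Mul(-219, Mul(7, 22)) = Mul(-219, 154) = -33726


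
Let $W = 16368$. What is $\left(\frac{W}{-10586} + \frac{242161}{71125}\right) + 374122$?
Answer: $\frac{140844398105423}{376464625} \approx 3.7412 \cdot 10^{5}$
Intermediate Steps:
$\left(\frac{W}{-10586} + \frac{242161}{71125}\right) + 374122 = \left(\frac{16368}{-10586} + \frac{242161}{71125}\right) + 374122 = \left(16368 \left(- \frac{1}{10586}\right) + 242161 \cdot \frac{1}{71125}\right) + 374122 = \left(- \frac{8184}{5293} + \frac{242161}{71125}\right) + 374122 = \frac{699671173}{376464625} + 374122 = \frac{140844398105423}{376464625}$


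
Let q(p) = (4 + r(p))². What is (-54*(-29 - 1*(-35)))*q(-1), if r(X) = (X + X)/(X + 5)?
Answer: -3969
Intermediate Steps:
r(X) = 2*X/(5 + X) (r(X) = (2*X)/(5 + X) = 2*X/(5 + X))
q(p) = (4 + 2*p/(5 + p))²
(-54*(-29 - 1*(-35)))*q(-1) = (-54*(-29 - 1*(-35)))*(4*(10 + 3*(-1))²/(5 - 1)²) = (-54*(-29 + 35))*(4*(10 - 3)²/4²) = (-54*6)*(4*(1/16)*7²) = -1296*49/16 = -324*49/4 = -3969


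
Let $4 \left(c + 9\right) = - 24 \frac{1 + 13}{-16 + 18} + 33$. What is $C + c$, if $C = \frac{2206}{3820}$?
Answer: $- \frac{161099}{3820} \approx -42.172$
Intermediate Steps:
$C = \frac{1103}{1910}$ ($C = 2206 \cdot \frac{1}{3820} = \frac{1103}{1910} \approx 0.57749$)
$c = - \frac{171}{4}$ ($c = -9 + \frac{- 24 \frac{1 + 13}{-16 + 18} + 33}{4} = -9 + \frac{- 24 \cdot \frac{14}{2} + 33}{4} = -9 + \frac{- 24 \cdot 14 \cdot \frac{1}{2} + 33}{4} = -9 + \frac{\left(-24\right) 7 + 33}{4} = -9 + \frac{-168 + 33}{4} = -9 + \frac{1}{4} \left(-135\right) = -9 - \frac{135}{4} = - \frac{171}{4} \approx -42.75$)
$C + c = \frac{1103}{1910} - \frac{171}{4} = - \frac{161099}{3820}$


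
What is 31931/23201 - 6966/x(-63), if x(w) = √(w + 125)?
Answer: 31931/23201 - 3483*√62/31 ≈ -883.31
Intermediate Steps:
x(w) = √(125 + w)
31931/23201 - 6966/x(-63) = 31931/23201 - 6966/√(125 - 63) = 31931*(1/23201) - 6966*√62/62 = 31931/23201 - 3483*√62/31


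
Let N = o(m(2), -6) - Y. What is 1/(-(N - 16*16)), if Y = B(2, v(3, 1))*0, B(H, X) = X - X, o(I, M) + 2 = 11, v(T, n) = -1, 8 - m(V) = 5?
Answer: 1/247 ≈ 0.0040486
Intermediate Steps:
m(V) = 3 (m(V) = 8 - 1*5 = 8 - 5 = 3)
o(I, M) = 9 (o(I, M) = -2 + 11 = 9)
B(H, X) = 0
Y = 0 (Y = 0*0 = 0)
N = 9 (N = 9 - 1*0 = 9 + 0 = 9)
1/(-(N - 16*16)) = 1/(-(9 - 16*16)) = 1/(-(9 - 256)) = 1/(-1*(-247)) = 1/247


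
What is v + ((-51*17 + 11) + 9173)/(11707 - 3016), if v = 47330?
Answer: 411353347/8691 ≈ 47331.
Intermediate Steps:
v + ((-51*17 + 11) + 9173)/(11707 - 3016) = 47330 + ((-51*17 + 11) + 9173)/(11707 - 3016) = 47330 + ((-867 + 11) + 9173)/8691 = 47330 + (-856 + 9173)*(1/8691) = 47330 + 8317*(1/8691) = 47330 + 8317/8691 = 411353347/8691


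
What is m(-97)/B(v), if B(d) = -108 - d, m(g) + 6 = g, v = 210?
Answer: 103/318 ≈ 0.32390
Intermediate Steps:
m(g) = -6 + g
m(-97)/B(v) = (-6 - 97)/(-108 - 1*210) = -103/(-108 - 210) = -103/(-318) = -103*(-1/318) = 103/318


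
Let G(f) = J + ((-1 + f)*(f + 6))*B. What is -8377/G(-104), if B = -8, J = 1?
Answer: 8377/82319 ≈ 0.10176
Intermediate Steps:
G(f) = 1 - 8*(-1 + f)*(6 + f) (G(f) = 1 + ((-1 + f)*(f + 6))*(-8) = 1 + ((-1 + f)*(6 + f))*(-8) = 1 - 8*(-1 + f)*(6 + f))
-8377/G(-104) = -8377/(49 - 40*(-104) - 8*(-104)²) = -8377/(49 + 4160 - 8*10816) = -8377/(49 + 4160 - 86528) = -8377/(-82319) = -8377*(-1/82319) = 8377/82319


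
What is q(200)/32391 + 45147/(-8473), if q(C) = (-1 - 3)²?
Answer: -1462220909/274448943 ≈ -5.3278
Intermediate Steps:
q(C) = 16 (q(C) = (-4)² = 16)
q(200)/32391 + 45147/(-8473) = 16/32391 + 45147/(-8473) = 16*(1/32391) + 45147*(-1/8473) = 16/32391 - 45147/8473 = -1462220909/274448943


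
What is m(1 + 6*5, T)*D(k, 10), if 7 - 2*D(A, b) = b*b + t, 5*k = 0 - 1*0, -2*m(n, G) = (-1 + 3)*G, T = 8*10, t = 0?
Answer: 3720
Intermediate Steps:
T = 80
m(n, G) = -G (m(n, G) = -(-1 + 3)*G/2 = -G)
k = 0 (k = (0 - 1*0)/5 = (0 + 0)/5 = (⅕)*0 = 0)
D(A, b) = 7/2 - b²/2 (D(A, b) = 7/2 - (b*b + 0)/2 = 7/2 - (b² + 0)/2 = 7/2 - b²/2)
m(1 + 6*5, T)*D(k, 10) = (-1*80)*(7/2 - ½*10²) = -80*(7/2 - ½*100) = -80*(7/2 - 50) = -80*(-93/2) = 3720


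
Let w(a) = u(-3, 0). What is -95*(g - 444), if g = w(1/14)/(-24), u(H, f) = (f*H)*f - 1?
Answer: 1012225/24 ≈ 42176.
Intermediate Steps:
u(H, f) = -1 + H*f**2 (u(H, f) = (H*f)*f - 1 = H*f**2 - 1 = -1 + H*f**2)
w(a) = -1 (w(a) = -1 - 3*0**2 = -1 - 3*0 = -1 + 0 = -1)
g = 1/24 (g = -1/(-24) = -1*(-1/24) = 1/24 ≈ 0.041667)
-95*(g - 444) = -95*(1/24 - 444) = -95*(-10655/24) = 1012225/24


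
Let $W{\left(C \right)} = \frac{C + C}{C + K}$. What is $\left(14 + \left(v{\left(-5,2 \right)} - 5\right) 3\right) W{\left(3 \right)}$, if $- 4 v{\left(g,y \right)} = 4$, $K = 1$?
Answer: $-6$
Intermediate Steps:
$v{\left(g,y \right)} = -1$ ($v{\left(g,y \right)} = \left(- \frac{1}{4}\right) 4 = -1$)
$W{\left(C \right)} = \frac{2 C}{1 + C}$ ($W{\left(C \right)} = \frac{C + C}{C + 1} = \frac{2 C}{1 + C}$)
$\left(14 + \left(v{\left(-5,2 \right)} - 5\right) 3\right) W{\left(3 \right)} = \left(14 + \left(-1 - 5\right) 3\right) 2 \cdot 3 \frac{1}{1 + 3} = \left(14 - 18\right) 2 \cdot 3 \cdot \frac{1}{4} = \left(-4\right) \frac{3}{2} = -6$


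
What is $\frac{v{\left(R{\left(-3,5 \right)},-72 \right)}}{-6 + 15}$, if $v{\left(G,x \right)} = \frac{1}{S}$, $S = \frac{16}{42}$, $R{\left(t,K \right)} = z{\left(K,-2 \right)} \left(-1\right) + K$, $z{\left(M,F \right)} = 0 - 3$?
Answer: $\frac{7}{24} \approx 0.29167$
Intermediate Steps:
$z{\left(M,F \right)} = -3$
$R{\left(t,K \right)} = 3 + K$ ($R{\left(t,K \right)} = \left(-3\right) \left(-1\right) + K = 3 + K$)
$S = \frac{8}{21}$ ($S = 16 \cdot \frac{1}{42} = \frac{8}{21} \approx 0.38095$)
$v{\left(G,x \right)} = \frac{21}{8}$ ($v{\left(G,x \right)} = \frac{1}{\frac{8}{21}} = \frac{21}{8}$)
$\frac{v{\left(R{\left(-3,5 \right)},-72 \right)}}{-6 + 15} = \frac{1}{-6 + 15} \cdot \frac{21}{8} = \frac{1}{9} \cdot \frac{21}{8} = \frac{7}{24}$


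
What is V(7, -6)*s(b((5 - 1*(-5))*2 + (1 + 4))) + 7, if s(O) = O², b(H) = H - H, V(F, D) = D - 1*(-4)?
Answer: 7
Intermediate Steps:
V(F, D) = 4 + D (V(F, D) = D + 4 = 4 + D)
b(H) = 0
V(7, -6)*s(b((5 - 1*(-5))*2 + (1 + 4))) + 7 = (4 - 6)*0² + 7 = -2*0 + 7 = 0 + 7 = 7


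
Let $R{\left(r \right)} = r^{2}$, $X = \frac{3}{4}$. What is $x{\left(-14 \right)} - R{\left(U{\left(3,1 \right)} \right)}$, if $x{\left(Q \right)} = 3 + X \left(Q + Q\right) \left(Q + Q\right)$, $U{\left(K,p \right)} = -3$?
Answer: $582$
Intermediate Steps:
$X = \frac{3}{4}$ ($X = 3 \cdot \frac{1}{4} = \frac{3}{4} \approx 0.75$)
$x{\left(Q \right)} = 3 + 3 Q^{2}$ ($x{\left(Q \right)} = 3 + \frac{3 \left(Q + Q\right) \left(Q + Q\right)}{4} = 3 + \frac{3 \cdot 2 Q 2 Q}{4} = 3 + \frac{3 \cdot 4 Q^{2}}{4} = 3 + 3 Q^{2}$)
$x{\left(-14 \right)} - R{\left(U{\left(3,1 \right)} \right)} = \left(3 + 3 \left(-14\right)^{2}\right) - \left(-3\right)^{2} = \left(3 + 3 \cdot 196\right) - 9 = \left(3 + 588\right) - 9 = 591 - 9 = 582$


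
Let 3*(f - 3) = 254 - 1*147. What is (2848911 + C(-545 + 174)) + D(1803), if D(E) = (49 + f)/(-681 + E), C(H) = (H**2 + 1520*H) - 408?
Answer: 8153206247/3366 ≈ 2.4222e+6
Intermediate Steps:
C(H) = -408 + H**2 + 1520*H
f = 116/3 (f = 3 + (254 - 1*147)/3 = 3 + (254 - 147)/3 = 3 + (1/3)*107 = 3 + 107/3 = 116/3 ≈ 38.667)
D(E) = 263/(3*(-681 + E)) (D(E) = (49 + 116/3)/(-681 + E) = 263/(3*(-681 + E)))
(2848911 + C(-545 + 174)) + D(1803) = (2848911 + (-408 + (-545 + 174)**2 + 1520*(-545 + 174))) + 263/(3*(-681 + 1803)) = (2848911 + (-408 + (-371)**2 + 1520*(-371))) + (263/3)/1122 = (2848911 + (-408 + 137641 - 563920)) + (263/3)*(1/1122) = (2848911 - 426687) + 263/3366 = 2422224 + 263/3366 = 8153206247/3366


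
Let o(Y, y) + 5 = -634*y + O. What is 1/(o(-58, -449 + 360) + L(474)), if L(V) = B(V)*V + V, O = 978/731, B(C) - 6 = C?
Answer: 731/207908343 ≈ 3.5160e-6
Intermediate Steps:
B(C) = 6 + C
O = 978/731 (O = 978*(1/731) = 978/731 ≈ 1.3379)
L(V) = V + V*(6 + V) (L(V) = (6 + V)*V + V = V*(6 + V) + V = V + V*(6 + V))
o(Y, y) = -2677/731 - 634*y (o(Y, y) = -5 + (-634*y + 978/731) = -5 + (978/731 - 634*y) = -2677/731 - 634*y)
1/(o(-58, -449 + 360) + L(474)) = 1/((-2677/731 - 634*(-449 + 360)) + 474*(7 + 474)) = 1/((-2677/731 - 634*(-89)) + 474*481) = 1/((-2677/731 + 56426) + 227994) = 1/(41244729/731 + 227994) = 1/(207908343/731) = 731/207908343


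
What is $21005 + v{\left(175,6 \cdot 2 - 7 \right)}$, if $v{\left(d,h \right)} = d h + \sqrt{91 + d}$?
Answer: $21880 + \sqrt{266} \approx 21896.0$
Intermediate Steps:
$v{\left(d,h \right)} = \sqrt{91 + d} + d h$
$21005 + v{\left(175,6 \cdot 2 - 7 \right)} = 21005 + \left(\sqrt{91 + 175} + 175 \left(6 \cdot 2 - 7\right)\right) = 21005 + \left(\sqrt{266} + 175 \left(12 - 7\right)\right) = 21005 + \left(\sqrt{266} + 175 \cdot 5\right) = 21005 + \left(\sqrt{266} + 875\right) = 21005 + \left(875 + \sqrt{266}\right) = 21880 + \sqrt{266}$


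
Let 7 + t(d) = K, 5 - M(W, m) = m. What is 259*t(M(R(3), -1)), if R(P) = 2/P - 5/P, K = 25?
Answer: 4662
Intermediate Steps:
R(P) = -3/P
M(W, m) = 5 - m
t(d) = 18 (t(d) = -7 + 25 = 18)
259*t(M(R(3), -1)) = 259*18 = 4662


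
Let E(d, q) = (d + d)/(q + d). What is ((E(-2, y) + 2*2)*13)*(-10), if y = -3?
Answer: -624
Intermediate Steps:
E(d, q) = 2*d/(d + q) (E(d, q) = (2*d)/(d + q) = 2*d/(d + q))
((E(-2, y) + 2*2)*13)*(-10) = ((2*(-2)/(-2 - 3) + 2*2)*13)*(-10) = ((2*(-2)/(-5) + 4)*13)*(-10) = ((2*(-2)*(-1/5) + 4)*13)*(-10) = ((4/5 + 4)*13)*(-10) = ((24/5)*13)*(-10) = (312/5)*(-10) = -624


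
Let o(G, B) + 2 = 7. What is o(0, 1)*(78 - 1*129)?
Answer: -255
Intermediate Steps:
o(G, B) = 5 (o(G, B) = -2 + 7 = 5)
o(0, 1)*(78 - 1*129) = 5*(78 - 1*129) = 5*(78 - 129) = 5*(-51) = -255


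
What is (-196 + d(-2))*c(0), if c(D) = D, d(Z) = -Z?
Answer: 0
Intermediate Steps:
(-196 + d(-2))*c(0) = (-196 - 1*(-2))*0 = (-196 + 2)*0 = -194*0 = 0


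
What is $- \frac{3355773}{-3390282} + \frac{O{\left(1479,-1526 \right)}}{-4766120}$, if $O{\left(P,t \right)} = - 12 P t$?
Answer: $- \frac{185849287847}{39604144230} \approx -4.6927$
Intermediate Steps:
$O{\left(P,t \right)} = - 12 P t$
$- \frac{3355773}{-3390282} + \frac{O{\left(1479,-1526 \right)}}{-4766120} = - \frac{3355773}{-3390282} + \frac{\left(-12\right) 1479 \left(-1526\right)}{-4766120} = \left(-3355773\right) \left(- \frac{1}{3390282}\right) + 27083448 \left(- \frac{1}{4766120}\right) = \frac{1118591}{1130094} - \frac{199143}{35045} = - \frac{185849287847}{39604144230}$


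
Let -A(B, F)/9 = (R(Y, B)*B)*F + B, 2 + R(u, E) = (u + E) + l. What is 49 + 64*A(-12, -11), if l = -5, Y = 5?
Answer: 1071409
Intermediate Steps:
R(u, E) = -7 + E + u (R(u, E) = -2 + ((u + E) - 5) = -2 + ((E + u) - 5) = -2 + (-5 + E + u) = -7 + E + u)
A(B, F) = -9*B - 9*B*F*(-2 + B) (A(B, F) = -9*(((-7 + B + 5)*B)*F + B) = -9*(((-2 + B)*B)*F + B) = -9*((B*(-2 + B))*F + B) = -9*(B*F*(-2 + B) + B) = -9*(B + B*F*(-2 + B)) = -9*B - 9*B*F*(-2 + B))
49 + 64*A(-12, -11) = 49 + 64*(-9*(-12)*(1 - 11*(-2 - 12))) = 49 + 64*(-9*(-12)*(1 - 11*(-14))) = 49 + 64*(-9*(-12)*(1 + 154)) = 49 + 64*(-9*(-12)*155) = 49 + 64*16740 = 49 + 1071360 = 1071409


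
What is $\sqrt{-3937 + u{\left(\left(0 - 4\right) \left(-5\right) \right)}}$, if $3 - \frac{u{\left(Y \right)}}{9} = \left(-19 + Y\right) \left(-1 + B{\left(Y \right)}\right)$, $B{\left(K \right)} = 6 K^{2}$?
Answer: $i \sqrt{25501} \approx 159.69 i$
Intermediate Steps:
$u{\left(Y \right)} = 27 - 9 \left(-1 + 6 Y^{2}\right) \left(-19 + Y\right)$ ($u{\left(Y \right)} = 27 - 9 \left(-19 + Y\right) \left(-1 + 6 Y^{2}\right) = 27 - 9 \left(-1 + 6 Y^{2}\right) \left(-19 + Y\right)$)
$\sqrt{-3937 + u{\left(\left(0 - 4\right) \left(-5\right) \right)}} = \sqrt{-3937 - \left(144 - 1026 \cdot 25 \left(0 - 4\right)^{2} + 54 \left(- 125 \left(0 - 4\right)^{3}\right) - 9 \left(0 - 4\right) \left(-5\right)\right)} = \sqrt{-3937 + \left(-144 - 54 \left(\left(-4\right) \left(-5\right)\right)^{3} + 9 \left(\left(-4\right) \left(-5\right)\right) + 1026 \left(\left(-4\right) \left(-5\right)\right)^{2}\right)} = \sqrt{-3937 + \left(-144 - 54 \cdot 20^{3} + 9 \cdot 20 + 1026 \cdot 20^{2}\right)} = \sqrt{-3937 + \left(-144 - 432000 + 180 + 1026 \cdot 400\right)} = \sqrt{-3937 + \left(-144 - 432000 + 180 + 410400\right)} = \sqrt{-3937 - 21564} = \sqrt{-25501} = i \sqrt{25501}$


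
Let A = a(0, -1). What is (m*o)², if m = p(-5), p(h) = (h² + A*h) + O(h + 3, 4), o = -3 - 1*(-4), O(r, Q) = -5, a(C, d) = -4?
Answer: 1600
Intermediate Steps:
o = 1 (o = -3 + 4 = 1)
A = -4
p(h) = -5 + h² - 4*h (p(h) = (h² - 4*h) - 5 = -5 + h² - 4*h)
m = 40 (m = -5 + (-5)² - 4*(-5) = -5 + 25 + 20 = 40)
(m*o)² = (40*1)² = 40² = 1600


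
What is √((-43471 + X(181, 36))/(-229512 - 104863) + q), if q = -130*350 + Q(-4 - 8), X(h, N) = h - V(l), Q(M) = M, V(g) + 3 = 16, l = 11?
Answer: 11*I*√67286338495/13375 ≈ 213.34*I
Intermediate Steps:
V(g) = 13 (V(g) = -3 + 16 = 13)
X(h, N) = -13 + h (X(h, N) = h - 1*13 = h - 13 = -13 + h)
q = -45512 (q = -130*350 + (-4 - 8) = -45500 - 12 = -45512)
√((-43471 + X(181, 36))/(-229512 - 104863) + q) = √((-43471 + (-13 + 181))/(-229512 - 104863) - 45512) = √((-43471 + 168)/(-334375) - 45512) = √(-43303*(-1/334375) - 45512) = √(43303/334375 - 45512) = √(-15218031697/334375) = 11*I*√67286338495/13375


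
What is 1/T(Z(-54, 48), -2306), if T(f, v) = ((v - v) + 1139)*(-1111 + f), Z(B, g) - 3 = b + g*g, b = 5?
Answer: 1/1367939 ≈ 7.3103e-7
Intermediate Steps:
Z(B, g) = 8 + g² (Z(B, g) = 3 + (5 + g*g) = 3 + (5 + g²) = 8 + g²)
T(f, v) = -1265429 + 1139*f (T(f, v) = (0 + 1139)*(-1111 + f) = 1139*(-1111 + f) = -1265429 + 1139*f)
1/T(Z(-54, 48), -2306) = 1/(-1265429 + 1139*(8 + 48²)) = 1/(-1265429 + 1139*(8 + 2304)) = 1/(-1265429 + 1139*2312) = 1/(-1265429 + 2633368) = 1/1367939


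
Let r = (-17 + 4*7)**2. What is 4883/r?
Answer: 4883/121 ≈ 40.355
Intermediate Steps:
r = 121 (r = (-17 + 28)**2 = 11**2 = 121)
4883/r = 4883/121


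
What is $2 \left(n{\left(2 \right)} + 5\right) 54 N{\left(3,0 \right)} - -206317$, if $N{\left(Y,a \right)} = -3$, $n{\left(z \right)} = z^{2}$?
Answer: $203401$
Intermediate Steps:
$2 \left(n{\left(2 \right)} + 5\right) 54 N{\left(3,0 \right)} - -206317 = 2 \left(2^{2} + 5\right) 54 \left(-3\right) - -206317 = 2 \left(4 + 5\right) 54 \left(-3\right) + 206317 = 2 \cdot 9 \cdot 54 \left(-3\right) + 206317 = 18 \cdot 54 \left(-3\right) + 206317 = 972 \left(-3\right) + 206317 = -2916 + 206317 = 203401$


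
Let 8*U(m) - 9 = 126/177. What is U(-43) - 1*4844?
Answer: -2285795/472 ≈ -4842.8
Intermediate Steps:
U(m) = 573/472 (U(m) = 9/8 + (126/177)/8 = 9/8 + (126*(1/177))/8 = 9/8 + (⅛)*(42/59) = 9/8 + 21/236 = 573/472)
U(-43) - 1*4844 = 573/472 - 1*4844 = 573/472 - 4844 = -2285795/472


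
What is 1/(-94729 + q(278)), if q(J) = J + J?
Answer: -1/94173 ≈ -1.0619e-5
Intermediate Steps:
q(J) = 2*J
1/(-94729 + q(278)) = 1/(-94729 + 2*278) = 1/(-94729 + 556) = 1/(-94173) = -1/94173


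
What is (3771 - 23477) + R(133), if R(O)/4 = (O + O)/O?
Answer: -19698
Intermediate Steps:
R(O) = 8 (R(O) = 4*((O + O)/O) = 4*((2*O)/O) = 4*2 = 8)
(3771 - 23477) + R(133) = (3771 - 23477) + 8 = -19706 + 8 = -19698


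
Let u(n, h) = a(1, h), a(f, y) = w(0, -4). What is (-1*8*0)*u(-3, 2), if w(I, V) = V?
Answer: 0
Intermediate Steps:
a(f, y) = -4
u(n, h) = -4
(-1*8*0)*u(-3, 2) = (-1*8*0)*(-4) = -8*0*(-4) = 0*(-4) = 0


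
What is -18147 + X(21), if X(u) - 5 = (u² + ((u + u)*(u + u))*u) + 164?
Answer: 19507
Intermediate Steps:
X(u) = 169 + u² + 4*u³ (X(u) = 5 + ((u² + ((u + u)*(u + u))*u) + 164) = 5 + ((u² + ((2*u)*(2*u))*u) + 164) = 5 + ((u² + (4*u²)*u) + 164) = 5 + ((u² + 4*u³) + 164) = 5 + (164 + u² + 4*u³) = 169 + u² + 4*u³)
-18147 + X(21) = -18147 + (169 + 21² + 4*21³) = -18147 + (169 + 441 + 4*9261) = -18147 + (169 + 441 + 37044) = -18147 + 37654 = 19507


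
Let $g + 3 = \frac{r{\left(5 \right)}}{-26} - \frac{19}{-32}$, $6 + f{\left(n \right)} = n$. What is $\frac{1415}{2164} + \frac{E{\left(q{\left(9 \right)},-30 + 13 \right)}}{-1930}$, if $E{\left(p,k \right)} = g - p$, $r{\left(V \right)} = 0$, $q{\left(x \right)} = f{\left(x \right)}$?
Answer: $\frac{21941193}{33412160} \approx 0.65668$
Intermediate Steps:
$f{\left(n \right)} = -6 + n$
$q{\left(x \right)} = -6 + x$
$g = - \frac{77}{32}$ ($g = -3 + \left(\frac{0}{-26} - \frac{19}{-32}\right) = -3 + \left(0 \left(- \frac{1}{26}\right) - - \frac{19}{32}\right) = -3 + \left(0 + \frac{19}{32}\right) = -3 + \frac{19}{32} = - \frac{77}{32} \approx -2.4063$)
$E{\left(p,k \right)} = - \frac{77}{32} - p$
$\frac{1415}{2164} + \frac{E{\left(q{\left(9 \right)},-30 + 13 \right)}}{-1930} = \frac{1415}{2164} + \frac{- \frac{77}{32} - \left(-6 + 9\right)}{-1930} = 1415 \cdot \frac{1}{2164} + \left(- \frac{77}{32} - 3\right) \left(- \frac{1}{1930}\right) = \frac{1415}{2164} + \left(- \frac{77}{32} - 3\right) \left(- \frac{1}{1930}\right) = \frac{1415}{2164} - - \frac{173}{61760} = \frac{1415}{2164} + \frac{173}{61760} = \frac{21941193}{33412160}$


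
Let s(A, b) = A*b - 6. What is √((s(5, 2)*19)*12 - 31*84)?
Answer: 6*I*√47 ≈ 41.134*I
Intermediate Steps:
s(A, b) = -6 + A*b
√((s(5, 2)*19)*12 - 31*84) = √(((-6 + 5*2)*19)*12 - 31*84) = √(((-6 + 10)*19)*12 - 2604) = √((4*19)*12 - 2604) = √(76*12 - 2604) = √(912 - 2604) = √(-1692) = 6*I*√47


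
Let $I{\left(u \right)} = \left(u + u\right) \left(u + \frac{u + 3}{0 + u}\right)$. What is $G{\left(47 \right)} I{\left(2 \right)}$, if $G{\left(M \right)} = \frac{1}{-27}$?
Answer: $- \frac{2}{3} \approx -0.66667$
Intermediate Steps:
$G{\left(M \right)} = - \frac{1}{27}$
$I{\left(u \right)} = 2 u \left(u + \frac{3 + u}{u}\right)$
$G{\left(47 \right)} I{\left(2 \right)} = - \frac{6 + 2 \cdot 2 + 2 \cdot 2^{2}}{27} = - \frac{6 + 4 + 2 \cdot 4}{27} = - \frac{6 + 4 + 8}{27} = \left(- \frac{1}{27}\right) 18 = - \frac{2}{3}$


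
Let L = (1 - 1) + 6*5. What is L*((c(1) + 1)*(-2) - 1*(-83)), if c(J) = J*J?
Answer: 2370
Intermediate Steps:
c(J) = J²
L = 30 (L = 0 + 30 = 30)
L*((c(1) + 1)*(-2) - 1*(-83)) = 30*((1² + 1)*(-2) - 1*(-83)) = 30*((1 + 1)*(-2) + 83) = 30*(2*(-2) + 83) = 30*(-4 + 83) = 30*79 = 2370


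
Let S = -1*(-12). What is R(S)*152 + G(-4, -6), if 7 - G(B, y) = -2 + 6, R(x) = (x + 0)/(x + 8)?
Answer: 471/5 ≈ 94.200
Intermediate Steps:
S = 12
R(x) = x/(8 + x)
G(B, y) = 3 (G(B, y) = 7 - (-2 + 6) = 7 - 1*4 = 7 - 4 = 3)
R(S)*152 + G(-4, -6) = (12/(8 + 12))*152 + 3 = (12/20)*152 + 3 = (12*(1/20))*152 + 3 = (⅗)*152 + 3 = 456/5 + 3 = 471/5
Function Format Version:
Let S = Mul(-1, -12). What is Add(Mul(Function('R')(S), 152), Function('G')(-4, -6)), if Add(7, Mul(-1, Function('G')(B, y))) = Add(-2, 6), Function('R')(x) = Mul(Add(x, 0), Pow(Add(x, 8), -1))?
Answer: Rational(471, 5) ≈ 94.200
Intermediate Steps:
S = 12
Function('R')(x) = Mul(x, Pow(Add(8, x), -1))
Function('G')(B, y) = 3 (Function('G')(B, y) = Add(7, Mul(-1, Add(-2, 6))) = Add(7, Mul(-1, 4)) = Add(7, -4) = 3)
Add(Mul(Function('R')(S), 152), Function('G')(-4, -6)) = Add(Mul(Mul(12, Pow(Add(8, 12), -1)), 152), 3) = Add(Mul(Mul(12, Pow(20, -1)), 152), 3) = Add(Mul(Mul(12, Rational(1, 20)), 152), 3) = Add(Mul(Rational(3, 5), 152), 3) = Add(Rational(456, 5), 3) = Rational(471, 5)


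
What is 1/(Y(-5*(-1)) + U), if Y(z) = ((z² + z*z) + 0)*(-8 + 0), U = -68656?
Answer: -1/69056 ≈ -1.4481e-5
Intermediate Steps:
Y(z) = -16*z² (Y(z) = ((z² + z²) + 0)*(-8) = (2*z² + 0)*(-8) = (2*z²)*(-8) = -16*z²)
1/(Y(-5*(-1)) + U) = 1/(-16*(-5*(-1))² - 68656) = 1/(-16*5² - 68656) = 1/(-16*25 - 68656) = 1/(-400 - 68656) = 1/(-69056) = -1/69056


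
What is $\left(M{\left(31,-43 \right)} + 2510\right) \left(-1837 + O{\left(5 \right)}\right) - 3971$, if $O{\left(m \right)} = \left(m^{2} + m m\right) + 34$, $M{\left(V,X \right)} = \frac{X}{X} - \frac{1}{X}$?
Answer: $- \frac{189449175}{43} \approx -4.4058 \cdot 10^{6}$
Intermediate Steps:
$M{\left(V,X \right)} = 1 - \frac{1}{X}$
$O{\left(m \right)} = 34 + 2 m^{2}$ ($O{\left(m \right)} = \left(m^{2} + m^{2}\right) + 34 = 2 m^{2} + 34 = 34 + 2 m^{2}$)
$\left(M{\left(31,-43 \right)} + 2510\right) \left(-1837 + O{\left(5 \right)}\right) - 3971 = \left(\frac{-1 - 43}{-43} + 2510\right) \left(-1837 + \left(34 + 2 \cdot 5^{2}\right)\right) - 3971 = \left(\left(- \frac{1}{43}\right) \left(-44\right) + 2510\right) \left(-1837 + \left(34 + 2 \cdot 25\right)\right) - 3971 = \left(\frac{44}{43} + 2510\right) \left(-1837 + \left(34 + 50\right)\right) - 3971 = \frac{107974 \left(-1837 + 84\right)}{43} - 3971 = \frac{107974}{43} \left(-1753\right) - 3971 = - \frac{189278422}{43} - 3971 = - \frac{189449175}{43}$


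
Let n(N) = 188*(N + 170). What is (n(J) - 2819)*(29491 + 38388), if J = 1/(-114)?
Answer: 112743149897/57 ≈ 1.9780e+9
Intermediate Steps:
J = -1/114 ≈ -0.0087719
n(N) = 31960 + 188*N (n(N) = 188*(170 + N) = 31960 + 188*N)
(n(J) - 2819)*(29491 + 38388) = ((31960 + 188*(-1/114)) - 2819)*(29491 + 38388) = ((31960 - 94/57) - 2819)*67879 = (1821626/57 - 2819)*67879 = (1660943/57)*67879 = 112743149897/57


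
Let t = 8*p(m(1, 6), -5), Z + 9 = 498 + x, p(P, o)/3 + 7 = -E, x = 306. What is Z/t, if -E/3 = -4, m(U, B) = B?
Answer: -265/152 ≈ -1.7434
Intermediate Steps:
E = 12 (E = -3*(-4) = 12)
p(P, o) = -57 (p(P, o) = -21 + 3*(-1*12) = -21 + 3*(-12) = -21 - 36 = -57)
Z = 795 (Z = -9 + (498 + 306) = -9 + 804 = 795)
t = -456 (t = 8*(-57) = -456)
Z/t = 795/(-456) = 795*(-1/456) = -265/152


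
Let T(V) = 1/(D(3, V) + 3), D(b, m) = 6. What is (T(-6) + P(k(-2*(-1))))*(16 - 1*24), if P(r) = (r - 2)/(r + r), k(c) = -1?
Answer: -116/9 ≈ -12.889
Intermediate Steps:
P(r) = (-2 + r)/(2*r) (P(r) = (-2 + r)/((2*r)) = (-2 + r)*(1/(2*r)) = (-2 + r)/(2*r))
T(V) = 1/9 (T(V) = 1/(6 + 3) = 1/9)
(T(-6) + P(k(-2*(-1))))*(16 - 1*24) = (1/9 + (1/2)*(-2 - 1)/(-1))*(16 - 1*24) = (1/9 + (1/2)*(-1)*(-3))*(16 - 24) = (1/9 + 3/2)*(-8) = (29/18)*(-8) = -116/9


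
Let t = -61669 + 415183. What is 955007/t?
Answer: 955007/353514 ≈ 2.7015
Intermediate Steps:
t = 353514
955007/t = 955007/353514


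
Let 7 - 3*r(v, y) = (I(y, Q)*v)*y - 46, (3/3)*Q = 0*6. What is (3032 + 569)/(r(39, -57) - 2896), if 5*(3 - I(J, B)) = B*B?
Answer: -10803/1966 ≈ -5.4949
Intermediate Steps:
Q = 0 (Q = 0*6 = 0)
I(J, B) = 3 - B²/5 (I(J, B) = 3 - B*B/5 = 3 - B²/5)
r(v, y) = 53/3 - v*y (r(v, y) = 7/3 - (((3 - ⅕*0²)*v)*y - 46)/3 = 7/3 - (((3 - ⅕*0)*v)*y - 46)/3 = 7/3 - (((3 + 0)*v)*y - 46)/3 = 7/3 - ((3*v)*y - 46)/3 = 7/3 - (3*v*y - 46)/3 = 7/3 - (-46 + 3*v*y)/3 = 7/3 + (46/3 - v*y) = 53/3 - v*y)
(3032 + 569)/(r(39, -57) - 2896) = (3032 + 569)/((53/3 - 1*39*(-57)) - 2896) = 3601/((53/3 + 2223) - 2896) = 3601/(6722/3 - 2896) = 3601/(-1966/3) = 3601*(-3/1966) = -10803/1966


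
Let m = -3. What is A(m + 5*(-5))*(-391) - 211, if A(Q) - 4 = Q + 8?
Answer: 6045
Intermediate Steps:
A(Q) = 12 + Q (A(Q) = 4 + (Q + 8) = 4 + (8 + Q) = 12 + Q)
A(m + 5*(-5))*(-391) - 211 = (12 + (-3 + 5*(-5)))*(-391) - 211 = (12 + (-3 - 25))*(-391) - 211 = (12 - 28)*(-391) - 211 = -16*(-391) - 211 = 6256 - 211 = 6045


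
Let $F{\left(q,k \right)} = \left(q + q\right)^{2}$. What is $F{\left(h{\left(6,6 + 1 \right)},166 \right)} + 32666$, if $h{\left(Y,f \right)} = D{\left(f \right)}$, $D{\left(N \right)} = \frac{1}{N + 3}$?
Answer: $\frac{816651}{25} \approx 32666.0$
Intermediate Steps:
$D{\left(N \right)} = \frac{1}{3 + N}$
$h{\left(Y,f \right)} = \frac{1}{3 + f}$
$F{\left(q,k \right)} = 4 q^{2}$ ($F{\left(q,k \right)} = \left(2 q\right)^{2} = 4 q^{2}$)
$F{\left(h{\left(6,6 + 1 \right)},166 \right)} + 32666 = 4 \left(\frac{1}{3 + \left(6 + 1\right)}\right)^{2} + 32666 = 4 \left(\frac{1}{3 + 7}\right)^{2} + 32666 = 4 \left(\frac{1}{10}\right)^{2} + 32666 = \frac{4}{100} + 32666 = 4 \cdot \frac{1}{100} + 32666 = \frac{1}{25} + 32666 = \frac{816651}{25}$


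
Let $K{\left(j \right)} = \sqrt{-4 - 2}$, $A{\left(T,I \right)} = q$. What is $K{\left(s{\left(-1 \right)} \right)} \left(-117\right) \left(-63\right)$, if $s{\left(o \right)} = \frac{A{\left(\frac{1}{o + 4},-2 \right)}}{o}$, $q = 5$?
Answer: $7371 i \sqrt{6} \approx 18055.0 i$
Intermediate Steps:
$A{\left(T,I \right)} = 5$
$s{\left(o \right)} = \frac{5}{o}$
$K{\left(j \right)} = i \sqrt{6}$ ($K{\left(j \right)} = \sqrt{-6} = i \sqrt{6}$)
$K{\left(s{\left(-1 \right)} \right)} \left(-117\right) \left(-63\right) = i \sqrt{6} \left(-117\right) \left(-63\right) = - 117 i \sqrt{6} \left(-63\right) = 7371 i \sqrt{6}$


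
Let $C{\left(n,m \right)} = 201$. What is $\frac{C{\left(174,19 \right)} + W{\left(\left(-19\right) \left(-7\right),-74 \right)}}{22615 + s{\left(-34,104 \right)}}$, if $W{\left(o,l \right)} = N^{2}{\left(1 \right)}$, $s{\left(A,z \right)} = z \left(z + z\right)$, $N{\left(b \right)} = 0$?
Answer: $\frac{67}{14749} \approx 0.0045427$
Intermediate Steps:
$s{\left(A,z \right)} = 2 z^{2}$ ($s{\left(A,z \right)} = z 2 z = 2 z^{2}$)
$W{\left(o,l \right)} = 0$ ($W{\left(o,l \right)} = 0^{2} = 0$)
$\frac{C{\left(174,19 \right)} + W{\left(\left(-19\right) \left(-7\right),-74 \right)}}{22615 + s{\left(-34,104 \right)}} = \frac{201 + 0}{22615 + 2 \cdot 104^{2}} = \frac{201}{22615 + 2 \cdot 10816} = \frac{201}{22615 + 21632} = \frac{201}{44247} = 201 \cdot \frac{1}{44247} = \frac{67}{14749}$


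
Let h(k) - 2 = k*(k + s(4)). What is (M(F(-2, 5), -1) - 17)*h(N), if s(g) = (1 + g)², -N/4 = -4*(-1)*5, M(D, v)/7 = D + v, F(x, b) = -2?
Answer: -167276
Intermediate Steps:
M(D, v) = 7*D + 7*v (M(D, v) = 7*(D + v) = 7*D + 7*v)
N = -80 (N = -4*(-4*(-1))*5 = -16*5 = -4*20 = -80)
h(k) = 2 + k*(25 + k) (h(k) = 2 + k*(k + (1 + 4)²) = 2 + k*(k + 5²) = 2 + k*(k + 25) = 2 + k*(25 + k))
(M(F(-2, 5), -1) - 17)*h(N) = ((7*(-2) + 7*(-1)) - 17)*(2 + (-80)² + 25*(-80)) = ((-14 - 7) - 17)*(2 + 6400 - 2000) = (-21 - 17)*4402 = -38*4402 = -167276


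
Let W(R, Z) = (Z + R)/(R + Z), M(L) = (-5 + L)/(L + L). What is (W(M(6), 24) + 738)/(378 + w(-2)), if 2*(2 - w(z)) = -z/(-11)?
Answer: 8129/4181 ≈ 1.9443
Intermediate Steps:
w(z) = 2 - z/22 (w(z) = 2 - (-1)*z/(-11)/2 = 2 - (-1)*z*(-1/11)/2 = 2 - (-1)*(-z/11)/2 = 2 - z/22)
M(L) = (-5 + L)/(2*L) (M(L) = (-5 + L)/((2*L)) = (-5 + L)*(1/(2*L)) = (-5 + L)/(2*L))
W(R, Z) = 1 (W(R, Z) = (R + Z)/(R + Z) = 1)
(W(M(6), 24) + 738)/(378 + w(-2)) = (1 + 738)/(378 + (2 - 1/22*(-2))) = 739/(378 + (2 + 1/11)) = 739/(378 + 23/11) = 739/(4181/11) = 739*(11/4181) = 8129/4181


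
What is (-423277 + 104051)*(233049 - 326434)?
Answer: 29810920010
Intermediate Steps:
(-423277 + 104051)*(233049 - 326434) = -319226*(-93385) = 29810920010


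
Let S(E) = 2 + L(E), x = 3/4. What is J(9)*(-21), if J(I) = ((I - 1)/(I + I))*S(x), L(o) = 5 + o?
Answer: -217/3 ≈ -72.333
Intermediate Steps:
x = ¾ (x = 3*(¼) = ¾ ≈ 0.75000)
S(E) = 7 + E (S(E) = 2 + (5 + E) = 7 + E)
J(I) = 31*(-1 + I)/(8*I) (J(I) = ((I - 1)/(I + I))*(7 + ¾) = ((-1 + I)/((2*I)))*(31/4) = ((-1 + I)*(1/(2*I)))*(31/4) = ((-1 + I)/(2*I))*(31/4) = 31*(-1 + I)/(8*I))
J(9)*(-21) = ((31/8)*(-1 + 9)/9)*(-21) = ((31/8)*(⅑)*8)*(-21) = (31/9)*(-21) = -217/3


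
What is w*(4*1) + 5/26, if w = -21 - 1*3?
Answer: -2491/26 ≈ -95.808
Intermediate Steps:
w = -24 (w = -21 - 3 = -24)
w*(4*1) + 5/26 = -96 + 5/26 = -2491/26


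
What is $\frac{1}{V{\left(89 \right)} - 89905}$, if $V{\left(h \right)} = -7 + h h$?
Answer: $- \frac{1}{81991} \approx -1.2196 \cdot 10^{-5}$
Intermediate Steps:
$V{\left(h \right)} = -7 + h^{2}$
$\frac{1}{V{\left(89 \right)} - 89905} = \frac{1}{\left(-7 + 89^{2}\right) - 89905} = \frac{1}{\left(-7 + 7921\right) - 89905} = \frac{1}{7914 - 89905} = \frac{1}{-81991} = - \frac{1}{81991}$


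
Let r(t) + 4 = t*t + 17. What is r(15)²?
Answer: 56644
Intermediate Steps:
r(t) = 13 + t² (r(t) = -4 + (t*t + 17) = -4 + (t² + 17) = -4 + (17 + t²) = 13 + t²)
r(15)² = (13 + 15²)² = (13 + 225)² = 238² = 56644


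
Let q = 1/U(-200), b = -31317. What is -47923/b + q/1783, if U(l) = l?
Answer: 17089310483/11167642200 ≈ 1.5303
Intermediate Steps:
q = -1/200 (q = 1/(-200) = -1/200 ≈ -0.0050000)
-47923/b + q/1783 = -47923/(-31317) - 1/200/1783 = -47923*(-1/31317) - 1/200*1/1783 = 47923/31317 - 1/356600 = 17089310483/11167642200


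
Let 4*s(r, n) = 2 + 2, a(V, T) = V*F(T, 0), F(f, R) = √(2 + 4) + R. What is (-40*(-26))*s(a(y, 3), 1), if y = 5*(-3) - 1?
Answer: 1040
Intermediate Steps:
F(f, R) = R + √6 (F(f, R) = √6 + R = R + √6)
y = -16 (y = -15 - 1 = -16)
a(V, T) = V*√6 (a(V, T) = V*(0 + √6) = V*√6)
s(r, n) = 1 (s(r, n) = (2 + 2)/4 = (¼)*4 = 1)
(-40*(-26))*s(a(y, 3), 1) = -40*(-26)*1 = 1040*1 = 1040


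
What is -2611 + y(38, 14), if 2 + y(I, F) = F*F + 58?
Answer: -2359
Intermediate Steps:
y(I, F) = 56 + F² (y(I, F) = -2 + (F*F + 58) = -2 + (F² + 58) = -2 + (58 + F²) = 56 + F²)
-2611 + y(38, 14) = -2611 + (56 + 14²) = -2611 + (56 + 196) = -2611 + 252 = -2359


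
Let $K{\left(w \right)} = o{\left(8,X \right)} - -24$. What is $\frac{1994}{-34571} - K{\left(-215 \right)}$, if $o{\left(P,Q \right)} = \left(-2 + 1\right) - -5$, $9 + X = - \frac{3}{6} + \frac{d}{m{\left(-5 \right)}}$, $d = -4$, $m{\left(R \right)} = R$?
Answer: $- \frac{969982}{34571} \approx -28.058$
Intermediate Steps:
$X = - \frac{87}{10}$ ($X = -9 - \left(\frac{1}{2} - \frac{4}{5}\right) = -9 - - \frac{3}{10} = -9 + \left(- \frac{1}{2} + \frac{4}{5}\right) = -9 + \frac{3}{10} = - \frac{87}{10} \approx -8.7$)
$o{\left(P,Q \right)} = 4$ ($o{\left(P,Q \right)} = -1 + 5 = 4$)
$K{\left(w \right)} = 28$ ($K{\left(w \right)} = 4 - -24 = 4 + 24 = 28$)
$\frac{1994}{-34571} - K{\left(-215 \right)} = \frac{1994}{-34571} - 28 = 1994 \left(- \frac{1}{34571}\right) - 28 = - \frac{1994}{34571} - 28 = - \frac{969982}{34571}$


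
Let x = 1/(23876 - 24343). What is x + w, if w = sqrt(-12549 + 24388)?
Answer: -1/467 + sqrt(11839) ≈ 108.81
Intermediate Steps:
x = -1/467 (x = 1/(-467) = -1/467 ≈ -0.0021413)
w = sqrt(11839) ≈ 108.81
x + w = -1/467 + sqrt(11839)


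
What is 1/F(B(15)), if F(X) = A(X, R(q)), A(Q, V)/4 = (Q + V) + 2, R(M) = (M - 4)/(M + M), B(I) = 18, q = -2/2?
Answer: 1/90 ≈ 0.011111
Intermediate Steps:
q = -1 (q = -2*½ = -1)
R(M) = (-4 + M)/(2*M) (R(M) = (-4 + M)/((2*M)) = (-4 + M)*(1/(2*M)) = (-4 + M)/(2*M))
A(Q, V) = 8 + 4*Q + 4*V (A(Q, V) = 4*((Q + V) + 2) = 4*(2 + Q + V) = 8 + 4*Q + 4*V)
F(X) = 18 + 4*X (F(X) = 8 + 4*X + 4*((½)*(-4 - 1)/(-1)) = 8 + 4*X + 4*((½)*(-1)*(-5)) = 8 + 4*X + 4*(5/2) = 8 + 4*X + 10 = 18 + 4*X)
1/F(B(15)) = 1/(18 + 4*18) = 1/(18 + 72) = 1/90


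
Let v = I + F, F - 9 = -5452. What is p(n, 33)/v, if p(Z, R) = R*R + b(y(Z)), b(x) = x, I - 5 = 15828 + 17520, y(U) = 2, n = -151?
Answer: 1091/27910 ≈ 0.039090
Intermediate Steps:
F = -5443 (F = 9 - 5452 = -5443)
I = 33353 (I = 5 + (15828 + 17520) = 5 + 33348 = 33353)
p(Z, R) = 2 + R² (p(Z, R) = R*R + 2 = R² + 2 = 2 + R²)
v = 27910 (v = 33353 - 5443 = 27910)
p(n, 33)/v = (2 + 33²)/27910 = (2 + 1089)*(1/27910) = 1091*(1/27910) = 1091/27910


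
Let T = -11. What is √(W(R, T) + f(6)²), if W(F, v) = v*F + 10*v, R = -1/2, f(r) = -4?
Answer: I*√354/2 ≈ 9.4074*I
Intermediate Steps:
R = -½ (R = -1*½ = -½ ≈ -0.50000)
W(F, v) = 10*v + F*v (W(F, v) = F*v + 10*v = 10*v + F*v)
√(W(R, T) + f(6)²) = √(-11*(10 - ½) + (-4)²) = √(-11*19/2 + 16) = √(-209/2 + 16) = √(-177/2) = I*√354/2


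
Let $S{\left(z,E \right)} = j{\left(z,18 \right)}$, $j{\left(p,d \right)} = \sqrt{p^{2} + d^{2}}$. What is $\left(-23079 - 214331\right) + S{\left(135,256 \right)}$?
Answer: $-237410 + 9 \sqrt{229} \approx -2.3727 \cdot 10^{5}$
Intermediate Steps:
$j{\left(p,d \right)} = \sqrt{d^{2} + p^{2}}$
$S{\left(z,E \right)} = \sqrt{324 + z^{2}}$ ($S{\left(z,E \right)} = \sqrt{18^{2} + z^{2}} = \sqrt{324 + z^{2}}$)
$\left(-23079 - 214331\right) + S{\left(135,256 \right)} = \left(-23079 - 214331\right) + \sqrt{324 + 135^{2}} = -237410 + \sqrt{324 + 18225} = -237410 + \sqrt{18549} = -237410 + 9 \sqrt{229}$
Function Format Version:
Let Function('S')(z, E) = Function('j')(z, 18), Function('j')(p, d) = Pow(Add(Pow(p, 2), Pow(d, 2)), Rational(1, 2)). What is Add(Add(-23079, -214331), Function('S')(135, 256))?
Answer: Add(-237410, Mul(9, Pow(229, Rational(1, 2)))) ≈ -2.3727e+5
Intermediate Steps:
Function('j')(p, d) = Pow(Add(Pow(d, 2), Pow(p, 2)), Rational(1, 2))
Function('S')(z, E) = Pow(Add(324, Pow(z, 2)), Rational(1, 2)) (Function('S')(z, E) = Pow(Add(Pow(18, 2), Pow(z, 2)), Rational(1, 2)) = Pow(Add(324, Pow(z, 2)), Rational(1, 2)))
Add(Add(-23079, -214331), Function('S')(135, 256)) = Add(Add(-23079, -214331), Pow(Add(324, Pow(135, 2)), Rational(1, 2))) = Add(-237410, Pow(Add(324, 18225), Rational(1, 2))) = Add(-237410, Pow(18549, Rational(1, 2))) = Add(-237410, Mul(9, Pow(229, Rational(1, 2))))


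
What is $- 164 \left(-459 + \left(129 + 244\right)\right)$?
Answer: $14104$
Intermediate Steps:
$- 164 \left(-459 + \left(129 + 244\right)\right) = - 164 \left(-459 + 373\right) = \left(-164\right) \left(-86\right) = 14104$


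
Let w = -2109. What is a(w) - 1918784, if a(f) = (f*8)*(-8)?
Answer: -1783808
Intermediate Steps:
a(f) = -64*f (a(f) = (8*f)*(-8) = -64*f)
a(w) - 1918784 = -64*(-2109) - 1918784 = 134976 - 1918784 = -1783808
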